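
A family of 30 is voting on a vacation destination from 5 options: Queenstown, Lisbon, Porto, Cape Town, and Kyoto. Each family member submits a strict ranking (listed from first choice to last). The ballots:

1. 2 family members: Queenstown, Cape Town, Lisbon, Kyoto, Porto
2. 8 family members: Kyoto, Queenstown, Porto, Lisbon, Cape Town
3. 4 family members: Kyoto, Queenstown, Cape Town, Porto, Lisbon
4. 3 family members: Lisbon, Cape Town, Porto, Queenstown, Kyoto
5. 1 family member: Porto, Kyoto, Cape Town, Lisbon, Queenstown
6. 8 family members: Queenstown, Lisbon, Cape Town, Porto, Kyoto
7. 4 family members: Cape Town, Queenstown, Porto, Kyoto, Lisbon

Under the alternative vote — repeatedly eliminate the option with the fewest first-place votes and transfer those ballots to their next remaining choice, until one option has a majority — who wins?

Queenstown

Round 1: Queenstown 10, Lisbon 3, Porto 1, Cape Town 4, Kyoto 12. Eliminate Porto.
Round 2: Queenstown 10, Lisbon 3, Cape Town 4, Kyoto 13. Eliminate Lisbon.
Round 3: Queenstown 10, Cape Town 7, Kyoto 13. Eliminate Cape Town.
Round 4: Queenstown 17, Kyoto 13. Queenstown has a majority.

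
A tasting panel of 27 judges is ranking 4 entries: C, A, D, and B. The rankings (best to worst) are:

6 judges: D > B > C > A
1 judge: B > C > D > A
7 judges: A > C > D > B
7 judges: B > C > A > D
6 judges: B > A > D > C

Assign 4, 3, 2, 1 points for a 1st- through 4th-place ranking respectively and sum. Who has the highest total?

C: 6·2 + 1·3 + 7·3 + 7·3 + 6·1 = 63
A: 6·1 + 1·1 + 7·4 + 7·2 + 6·3 = 67
D: 6·4 + 1·2 + 7·2 + 7·1 + 6·2 = 59
B: 6·3 + 1·4 + 7·1 + 7·4 + 6·4 = 81
B has the highest Borda score (81).

B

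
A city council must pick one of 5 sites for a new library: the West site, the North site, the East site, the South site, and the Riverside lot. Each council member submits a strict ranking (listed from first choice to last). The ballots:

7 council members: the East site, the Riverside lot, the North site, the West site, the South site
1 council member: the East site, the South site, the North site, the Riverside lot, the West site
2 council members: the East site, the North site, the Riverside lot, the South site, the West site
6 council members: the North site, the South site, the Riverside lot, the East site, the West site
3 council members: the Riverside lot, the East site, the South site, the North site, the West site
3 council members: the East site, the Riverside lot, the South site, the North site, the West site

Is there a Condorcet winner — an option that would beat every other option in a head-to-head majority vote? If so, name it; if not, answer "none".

the East site

the East site vs the West site: 22–0 for the East site.
the East site vs the North site: 16–6 for the East site.
the East site vs the South site: 16–6 for the East site.
the East site vs the Riverside lot: 13–9 for the East site.
the East site beats every other option head-to-head.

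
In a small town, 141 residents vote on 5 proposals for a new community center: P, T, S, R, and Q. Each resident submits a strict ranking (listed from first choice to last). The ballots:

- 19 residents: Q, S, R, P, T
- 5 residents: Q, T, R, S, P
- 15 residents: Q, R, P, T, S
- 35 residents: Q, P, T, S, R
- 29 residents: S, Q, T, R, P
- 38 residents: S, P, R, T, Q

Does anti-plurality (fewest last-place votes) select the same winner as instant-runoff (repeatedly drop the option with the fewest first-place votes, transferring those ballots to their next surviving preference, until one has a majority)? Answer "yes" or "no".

no

Anti-plurality — last-place votes: P 34, T 19, S 15, R 35, Q 38. Winner: S.
Instant-runoff — R1 P 0, T 0, S 67, R 0, Q 74 (Q winner). Winner: Q.
The two methods disagree.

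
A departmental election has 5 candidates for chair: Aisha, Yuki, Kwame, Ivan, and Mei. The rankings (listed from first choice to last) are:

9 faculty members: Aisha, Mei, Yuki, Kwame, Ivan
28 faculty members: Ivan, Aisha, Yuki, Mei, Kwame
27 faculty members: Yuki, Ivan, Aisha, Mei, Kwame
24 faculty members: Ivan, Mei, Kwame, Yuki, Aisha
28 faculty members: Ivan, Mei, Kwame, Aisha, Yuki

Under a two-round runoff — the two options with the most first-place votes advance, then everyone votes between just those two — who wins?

Ivan

Round 1 first-place votes: Aisha 9, Yuki 27, Kwame 0, Ivan 80, Mei 0.
Ivan and Yuki advance.
Runoff: Ivan is preferred to Yuki by 80 voters; Yuki by 36.
Ivan wins the runoff.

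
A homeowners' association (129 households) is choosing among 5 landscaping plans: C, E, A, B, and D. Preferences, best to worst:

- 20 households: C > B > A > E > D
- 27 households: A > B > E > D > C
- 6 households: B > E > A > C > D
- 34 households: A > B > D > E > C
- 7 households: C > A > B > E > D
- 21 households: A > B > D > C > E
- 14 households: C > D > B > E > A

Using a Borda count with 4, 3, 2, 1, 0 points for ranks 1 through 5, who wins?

C: 20·4 + 27·0 + 6·1 + 34·0 + 7·4 + 21·1 + 14·4 = 191
E: 20·1 + 27·2 + 6·3 + 34·1 + 7·1 + 21·0 + 14·1 = 147
A: 20·2 + 27·4 + 6·2 + 34·4 + 7·3 + 21·4 + 14·0 = 401
B: 20·3 + 27·3 + 6·4 + 34·3 + 7·2 + 21·3 + 14·2 = 372
D: 20·0 + 27·1 + 6·0 + 34·2 + 7·0 + 21·2 + 14·3 = 179
A has the highest Borda score (401).

A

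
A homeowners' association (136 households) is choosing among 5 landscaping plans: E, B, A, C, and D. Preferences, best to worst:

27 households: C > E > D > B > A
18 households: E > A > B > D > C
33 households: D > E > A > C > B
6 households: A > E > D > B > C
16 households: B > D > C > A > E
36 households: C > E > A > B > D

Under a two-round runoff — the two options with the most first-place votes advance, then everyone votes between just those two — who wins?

D

Round 1 first-place votes: E 18, B 16, A 6, C 63, D 33.
C and D advance.
Runoff: C is preferred to D by 63 voters; D by 73.
D wins the runoff.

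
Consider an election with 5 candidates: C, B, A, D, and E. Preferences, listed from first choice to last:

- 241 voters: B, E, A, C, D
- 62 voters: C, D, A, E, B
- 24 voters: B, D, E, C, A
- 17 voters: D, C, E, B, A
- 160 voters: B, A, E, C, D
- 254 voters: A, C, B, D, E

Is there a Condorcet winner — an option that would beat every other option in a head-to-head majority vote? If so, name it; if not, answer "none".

B vs C: 425–333 for B.
B vs A: 442–316 for B.
B vs D: 679–79 for B.
B vs E: 679–79 for B.
B beats every other option head-to-head.

B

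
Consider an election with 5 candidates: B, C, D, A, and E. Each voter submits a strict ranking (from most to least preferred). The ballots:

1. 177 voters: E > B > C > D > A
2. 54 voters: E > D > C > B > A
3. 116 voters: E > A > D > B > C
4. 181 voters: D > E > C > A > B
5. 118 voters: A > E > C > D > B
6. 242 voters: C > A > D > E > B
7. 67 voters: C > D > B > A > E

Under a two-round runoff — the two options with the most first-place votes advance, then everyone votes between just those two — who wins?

E

Round 1 first-place votes: B 0, C 309, D 181, A 118, E 347.
E and C advance.
Runoff: E is preferred to C by 646 voters; C by 309.
E wins the runoff.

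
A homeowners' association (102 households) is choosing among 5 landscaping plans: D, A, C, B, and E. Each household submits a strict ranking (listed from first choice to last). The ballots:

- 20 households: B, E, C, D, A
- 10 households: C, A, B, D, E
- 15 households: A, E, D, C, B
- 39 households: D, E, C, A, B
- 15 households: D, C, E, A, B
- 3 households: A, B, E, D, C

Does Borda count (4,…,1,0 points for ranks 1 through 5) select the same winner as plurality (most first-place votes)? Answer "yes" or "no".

yes

Borda — scores: D 279, A 156, C 218, B 109, E 258. Winner: D.
Plurality — first-place votes: D 54, A 18, C 10, B 20, E 0. Winner: D.
The two methods agree.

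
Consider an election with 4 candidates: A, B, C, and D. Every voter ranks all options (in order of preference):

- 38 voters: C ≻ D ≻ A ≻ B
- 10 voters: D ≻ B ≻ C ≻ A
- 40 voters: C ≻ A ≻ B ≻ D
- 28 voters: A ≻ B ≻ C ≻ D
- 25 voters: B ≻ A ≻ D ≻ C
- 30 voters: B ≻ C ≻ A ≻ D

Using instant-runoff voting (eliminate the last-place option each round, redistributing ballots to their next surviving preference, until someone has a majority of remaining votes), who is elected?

Round 1: A 28, B 55, C 78, D 10. Eliminate D.
Round 2: A 28, B 65, C 78. Eliminate A.
Round 3: B 93, C 78. B has a majority.

B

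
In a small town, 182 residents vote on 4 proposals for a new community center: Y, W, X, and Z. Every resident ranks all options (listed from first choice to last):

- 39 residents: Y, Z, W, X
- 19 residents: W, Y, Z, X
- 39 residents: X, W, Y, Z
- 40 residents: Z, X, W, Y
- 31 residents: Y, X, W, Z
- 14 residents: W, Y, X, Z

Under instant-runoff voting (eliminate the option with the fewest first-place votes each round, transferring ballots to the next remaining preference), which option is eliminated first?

Round 1: Y 70, W 33, X 39, Z 40. Eliminate W.

W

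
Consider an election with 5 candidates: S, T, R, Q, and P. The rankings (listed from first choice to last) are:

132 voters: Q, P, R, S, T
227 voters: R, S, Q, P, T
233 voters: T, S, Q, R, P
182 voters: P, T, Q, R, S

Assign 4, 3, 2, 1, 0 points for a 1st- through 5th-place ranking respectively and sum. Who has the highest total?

Q

S: 132·1 + 227·3 + 233·3 + 182·0 = 1512
T: 132·0 + 227·0 + 233·4 + 182·3 = 1478
R: 132·2 + 227·4 + 233·1 + 182·1 = 1587
Q: 132·4 + 227·2 + 233·2 + 182·2 = 1812
P: 132·3 + 227·1 + 233·0 + 182·4 = 1351
Q has the highest Borda score (1812).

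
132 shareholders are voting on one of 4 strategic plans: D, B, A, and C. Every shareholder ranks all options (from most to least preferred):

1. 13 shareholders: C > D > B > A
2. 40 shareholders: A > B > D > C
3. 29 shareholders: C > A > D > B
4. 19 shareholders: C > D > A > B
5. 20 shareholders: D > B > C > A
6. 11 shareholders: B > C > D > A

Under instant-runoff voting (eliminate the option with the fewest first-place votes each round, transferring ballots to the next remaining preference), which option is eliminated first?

B

Round 1: D 20, B 11, A 40, C 61. Eliminate B.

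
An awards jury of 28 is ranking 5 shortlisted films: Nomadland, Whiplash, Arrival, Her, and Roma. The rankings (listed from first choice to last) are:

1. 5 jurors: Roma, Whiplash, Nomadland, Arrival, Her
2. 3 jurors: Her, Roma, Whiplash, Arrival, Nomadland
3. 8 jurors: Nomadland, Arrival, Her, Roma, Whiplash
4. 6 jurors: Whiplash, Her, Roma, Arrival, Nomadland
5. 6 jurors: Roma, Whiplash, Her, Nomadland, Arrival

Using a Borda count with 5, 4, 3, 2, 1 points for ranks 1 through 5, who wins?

Nomadland: 5·3 + 3·1 + 8·5 + 6·1 + 6·2 = 76
Whiplash: 5·4 + 3·3 + 8·1 + 6·5 + 6·4 = 91
Arrival: 5·2 + 3·2 + 8·4 + 6·2 + 6·1 = 66
Her: 5·1 + 3·5 + 8·3 + 6·4 + 6·3 = 86
Roma: 5·5 + 3·4 + 8·2 + 6·3 + 6·5 = 101
Roma has the highest Borda score (101).

Roma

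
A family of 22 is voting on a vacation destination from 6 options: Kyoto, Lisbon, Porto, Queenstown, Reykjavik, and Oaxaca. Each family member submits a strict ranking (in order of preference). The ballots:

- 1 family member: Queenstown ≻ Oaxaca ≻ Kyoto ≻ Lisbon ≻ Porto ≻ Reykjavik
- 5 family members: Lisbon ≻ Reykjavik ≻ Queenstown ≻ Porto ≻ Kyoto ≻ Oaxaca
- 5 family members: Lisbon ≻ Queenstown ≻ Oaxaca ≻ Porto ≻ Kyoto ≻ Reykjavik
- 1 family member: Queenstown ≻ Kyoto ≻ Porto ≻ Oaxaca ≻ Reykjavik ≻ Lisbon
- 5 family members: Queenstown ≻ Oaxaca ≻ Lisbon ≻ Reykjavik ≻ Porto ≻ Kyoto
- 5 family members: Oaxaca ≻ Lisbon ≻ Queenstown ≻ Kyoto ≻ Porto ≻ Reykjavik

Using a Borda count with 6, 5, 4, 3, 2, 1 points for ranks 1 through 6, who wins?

Kyoto: 1·4 + 5·2 + 5·2 + 1·5 + 5·1 + 5·3 = 49
Lisbon: 1·3 + 5·6 + 5·6 + 1·1 + 5·4 + 5·5 = 109
Porto: 1·2 + 5·3 + 5·3 + 1·4 + 5·2 + 5·2 = 56
Queenstown: 1·6 + 5·4 + 5·5 + 1·6 + 5·6 + 5·4 = 107
Reykjavik: 1·1 + 5·5 + 5·1 + 1·2 + 5·3 + 5·1 = 53
Oaxaca: 1·5 + 5·1 + 5·4 + 1·3 + 5·5 + 5·6 = 88
Lisbon has the highest Borda score (109).

Lisbon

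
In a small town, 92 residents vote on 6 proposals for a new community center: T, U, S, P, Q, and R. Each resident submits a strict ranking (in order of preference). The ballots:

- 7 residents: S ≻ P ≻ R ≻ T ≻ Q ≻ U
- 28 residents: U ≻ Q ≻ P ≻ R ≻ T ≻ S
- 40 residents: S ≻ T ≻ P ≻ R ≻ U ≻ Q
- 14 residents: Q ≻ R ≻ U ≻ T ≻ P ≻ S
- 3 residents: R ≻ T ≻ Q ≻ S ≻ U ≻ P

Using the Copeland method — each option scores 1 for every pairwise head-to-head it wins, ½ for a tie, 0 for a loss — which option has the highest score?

T: beats U, P, and Q; loses to S and R → score 3.
U: beats Q; loses to T, S, P, and R → score 1.
S: beats T, U, P, Q, and R → score 5.
P: beats U, Q, and R; loses to T and S → score 3.
Q: loses to T, U, S, P, and R → score 0.
R: beats T, U, and Q; loses to S and P → score 3.
S has the best pairwise record.

S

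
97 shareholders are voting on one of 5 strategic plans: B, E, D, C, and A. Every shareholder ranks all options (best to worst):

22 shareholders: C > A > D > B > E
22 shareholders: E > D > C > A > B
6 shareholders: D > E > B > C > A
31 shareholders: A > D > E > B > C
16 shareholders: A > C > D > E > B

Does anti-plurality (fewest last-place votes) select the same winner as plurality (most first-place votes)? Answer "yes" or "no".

Anti-plurality — last-place votes: B 38, E 22, D 0, C 31, A 6. Winner: D.
Plurality — first-place votes: B 0, E 22, D 6, C 22, A 47. Winner: A.
The two methods disagree.

no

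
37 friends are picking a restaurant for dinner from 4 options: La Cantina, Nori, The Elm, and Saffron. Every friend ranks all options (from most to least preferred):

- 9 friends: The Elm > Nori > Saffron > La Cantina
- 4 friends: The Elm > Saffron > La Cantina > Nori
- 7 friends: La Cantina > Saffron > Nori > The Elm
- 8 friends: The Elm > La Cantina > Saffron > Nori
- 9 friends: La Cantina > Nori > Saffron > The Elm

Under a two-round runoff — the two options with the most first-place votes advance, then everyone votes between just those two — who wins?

The Elm

Round 1 first-place votes: La Cantina 16, Nori 0, The Elm 21, Saffron 0.
The Elm and La Cantina advance.
Runoff: The Elm is preferred to La Cantina by 21 voters; La Cantina by 16.
The Elm wins the runoff.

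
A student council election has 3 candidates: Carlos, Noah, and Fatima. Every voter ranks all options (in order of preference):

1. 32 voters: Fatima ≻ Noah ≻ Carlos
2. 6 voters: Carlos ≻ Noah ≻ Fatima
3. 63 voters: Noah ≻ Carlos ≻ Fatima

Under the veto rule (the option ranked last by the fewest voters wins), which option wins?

Noah

Last-place votes: Carlos 32, Noah 0, Fatima 69.
Noah is ranked last by the fewest voters, so Noah wins.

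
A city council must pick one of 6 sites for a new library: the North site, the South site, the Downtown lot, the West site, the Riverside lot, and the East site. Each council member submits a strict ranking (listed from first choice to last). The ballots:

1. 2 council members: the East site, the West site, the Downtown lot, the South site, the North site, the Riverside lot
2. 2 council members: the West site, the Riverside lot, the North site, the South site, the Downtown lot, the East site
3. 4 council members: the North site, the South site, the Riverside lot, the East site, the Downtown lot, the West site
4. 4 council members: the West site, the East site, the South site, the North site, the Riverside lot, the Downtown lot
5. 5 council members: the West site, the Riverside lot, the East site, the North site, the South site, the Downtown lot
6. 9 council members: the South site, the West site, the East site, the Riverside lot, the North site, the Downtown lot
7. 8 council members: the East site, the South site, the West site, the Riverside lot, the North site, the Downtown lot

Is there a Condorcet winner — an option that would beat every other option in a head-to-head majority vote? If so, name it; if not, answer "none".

none

Checking pairwise contests:
the South site beats the North site 23–11.
the East site beats the South site 19–15.
the North site beats the Downtown lot 32–2.
the South site beats the West site 21–13.
the South site beats the Riverside lot 27–7.
the West site beats the East site 20–14.
Every option loses at least one head-to-head, so there is no Condorcet winner.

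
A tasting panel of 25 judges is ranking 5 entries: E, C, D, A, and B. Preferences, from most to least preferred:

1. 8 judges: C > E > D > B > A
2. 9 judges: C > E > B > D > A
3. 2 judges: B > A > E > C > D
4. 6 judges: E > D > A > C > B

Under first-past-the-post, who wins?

C

First-place votes: E 6, C 17, D 0, A 0, B 2.
C has the most first-place votes.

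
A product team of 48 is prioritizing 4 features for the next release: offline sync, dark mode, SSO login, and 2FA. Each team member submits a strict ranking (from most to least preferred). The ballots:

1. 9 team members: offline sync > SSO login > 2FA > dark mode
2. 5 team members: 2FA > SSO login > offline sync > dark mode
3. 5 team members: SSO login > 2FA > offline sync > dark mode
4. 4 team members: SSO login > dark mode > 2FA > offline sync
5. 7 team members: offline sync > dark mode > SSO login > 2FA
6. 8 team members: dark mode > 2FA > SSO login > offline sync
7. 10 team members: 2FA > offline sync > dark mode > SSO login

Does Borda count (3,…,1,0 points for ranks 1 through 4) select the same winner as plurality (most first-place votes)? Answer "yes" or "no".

no

Borda — scores: offline sync 78, dark mode 56, SSO login 70, 2FA 84. Winner: 2FA.
Plurality — first-place votes: offline sync 16, dark mode 8, SSO login 9, 2FA 15. Winner: offline sync.
The two methods disagree.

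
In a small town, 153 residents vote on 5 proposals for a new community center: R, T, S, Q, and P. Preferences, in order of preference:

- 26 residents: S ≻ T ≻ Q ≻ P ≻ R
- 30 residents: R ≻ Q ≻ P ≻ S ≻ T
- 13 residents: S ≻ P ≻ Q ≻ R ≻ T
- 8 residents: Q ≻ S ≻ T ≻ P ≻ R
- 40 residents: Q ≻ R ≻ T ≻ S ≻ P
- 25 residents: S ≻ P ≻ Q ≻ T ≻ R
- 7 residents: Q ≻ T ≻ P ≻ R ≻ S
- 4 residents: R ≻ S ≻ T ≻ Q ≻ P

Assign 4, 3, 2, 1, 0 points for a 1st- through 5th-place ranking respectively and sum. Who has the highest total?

R: 26·0 + 30·4 + 13·1 + 8·0 + 40·3 + 25·0 + 7·1 + 4·4 = 276
T: 26·3 + 30·0 + 13·0 + 8·2 + 40·2 + 25·1 + 7·3 + 4·2 = 228
S: 26·4 + 30·1 + 13·4 + 8·3 + 40·1 + 25·4 + 7·0 + 4·3 = 362
Q: 26·2 + 30·3 + 13·2 + 8·4 + 40·4 + 25·2 + 7·4 + 4·1 = 442
P: 26·1 + 30·2 + 13·3 + 8·1 + 40·0 + 25·3 + 7·2 + 4·0 = 222
Q has the highest Borda score (442).

Q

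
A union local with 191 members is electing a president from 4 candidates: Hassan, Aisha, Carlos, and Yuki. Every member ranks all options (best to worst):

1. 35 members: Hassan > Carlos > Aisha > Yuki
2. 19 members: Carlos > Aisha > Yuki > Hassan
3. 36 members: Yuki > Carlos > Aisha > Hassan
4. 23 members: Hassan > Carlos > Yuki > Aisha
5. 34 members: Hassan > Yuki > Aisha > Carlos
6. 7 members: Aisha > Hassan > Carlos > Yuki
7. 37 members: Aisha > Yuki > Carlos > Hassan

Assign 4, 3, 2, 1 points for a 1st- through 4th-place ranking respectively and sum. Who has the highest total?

Hassan: 35·4 + 19·1 + 36·1 + 23·4 + 34·4 + 7·3 + 37·1 = 481
Aisha: 35·2 + 19·3 + 36·2 + 23·1 + 34·2 + 7·4 + 37·4 = 466
Carlos: 35·3 + 19·4 + 36·3 + 23·3 + 34·1 + 7·2 + 37·2 = 480
Yuki: 35·1 + 19·2 + 36·4 + 23·2 + 34·3 + 7·1 + 37·3 = 483
Yuki has the highest Borda score (483).

Yuki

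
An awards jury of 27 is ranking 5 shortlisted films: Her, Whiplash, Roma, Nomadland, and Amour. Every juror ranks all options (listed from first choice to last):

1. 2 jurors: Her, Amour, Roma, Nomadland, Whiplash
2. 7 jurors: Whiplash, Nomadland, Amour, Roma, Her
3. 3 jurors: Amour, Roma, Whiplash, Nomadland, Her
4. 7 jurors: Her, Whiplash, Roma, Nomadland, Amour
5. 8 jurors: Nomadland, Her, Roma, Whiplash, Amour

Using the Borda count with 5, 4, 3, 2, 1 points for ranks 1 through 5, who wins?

Her: 2·5 + 7·1 + 3·1 + 7·5 + 8·4 = 87
Whiplash: 2·1 + 7·5 + 3·3 + 7·4 + 8·2 = 90
Roma: 2·3 + 7·2 + 3·4 + 7·3 + 8·3 = 77
Nomadland: 2·2 + 7·4 + 3·2 + 7·2 + 8·5 = 92
Amour: 2·4 + 7·3 + 3·5 + 7·1 + 8·1 = 59
Nomadland has the highest Borda score (92).

Nomadland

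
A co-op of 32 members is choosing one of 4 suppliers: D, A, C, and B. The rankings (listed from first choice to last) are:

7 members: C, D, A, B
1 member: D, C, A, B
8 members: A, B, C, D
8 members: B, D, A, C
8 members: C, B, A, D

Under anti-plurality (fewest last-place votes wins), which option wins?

A

Last-place votes: D 16, A 0, C 8, B 8.
A is ranked last by the fewest voters, so A wins.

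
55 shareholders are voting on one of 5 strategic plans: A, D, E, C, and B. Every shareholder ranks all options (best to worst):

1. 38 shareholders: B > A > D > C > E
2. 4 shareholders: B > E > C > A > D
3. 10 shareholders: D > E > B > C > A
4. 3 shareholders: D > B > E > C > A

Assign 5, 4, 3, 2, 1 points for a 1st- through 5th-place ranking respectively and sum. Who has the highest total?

B

A: 38·4 + 4·2 + 10·1 + 3·1 = 173
D: 38·3 + 4·1 + 10·5 + 3·5 = 183
E: 38·1 + 4·4 + 10·4 + 3·3 = 103
C: 38·2 + 4·3 + 10·2 + 3·2 = 114
B: 38·5 + 4·5 + 10·3 + 3·4 = 252
B has the highest Borda score (252).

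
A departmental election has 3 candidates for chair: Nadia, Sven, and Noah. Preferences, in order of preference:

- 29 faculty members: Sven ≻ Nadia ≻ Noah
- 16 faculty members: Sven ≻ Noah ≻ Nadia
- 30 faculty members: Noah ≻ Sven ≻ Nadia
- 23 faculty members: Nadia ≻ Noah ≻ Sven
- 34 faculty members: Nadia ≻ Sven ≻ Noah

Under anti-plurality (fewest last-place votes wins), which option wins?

Last-place votes: Nadia 46, Sven 23, Noah 63.
Sven is ranked last by the fewest voters, so Sven wins.

Sven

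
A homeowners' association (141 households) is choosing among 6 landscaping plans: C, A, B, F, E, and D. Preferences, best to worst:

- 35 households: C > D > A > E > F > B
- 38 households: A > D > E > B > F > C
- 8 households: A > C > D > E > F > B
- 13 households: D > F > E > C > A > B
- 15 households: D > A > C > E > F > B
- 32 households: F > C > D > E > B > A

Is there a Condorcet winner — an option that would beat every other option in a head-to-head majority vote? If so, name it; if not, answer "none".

none

Checking pairwise contests:
F beats C 83–58.
C beats A 80–61.
C beats B 103–38.
A beats F 96–45.
C beats E 90–51.
C beats D 75–66.
Every option loses at least one head-to-head, so there is no Condorcet winner.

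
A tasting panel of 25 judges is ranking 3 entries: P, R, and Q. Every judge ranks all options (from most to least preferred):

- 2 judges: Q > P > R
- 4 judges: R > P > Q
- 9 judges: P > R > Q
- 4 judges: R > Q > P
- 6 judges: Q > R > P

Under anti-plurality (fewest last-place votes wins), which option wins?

R

Last-place votes: P 10, R 2, Q 13.
R is ranked last by the fewest voters, so R wins.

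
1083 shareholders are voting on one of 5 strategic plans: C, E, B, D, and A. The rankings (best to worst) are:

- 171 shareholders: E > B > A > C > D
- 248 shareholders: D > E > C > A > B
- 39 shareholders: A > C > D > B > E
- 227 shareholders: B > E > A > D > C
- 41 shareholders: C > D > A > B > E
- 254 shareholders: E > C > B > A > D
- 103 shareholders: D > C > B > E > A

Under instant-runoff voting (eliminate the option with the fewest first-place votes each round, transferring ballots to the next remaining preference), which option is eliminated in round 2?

C

Round 1: C 41, E 425, B 227, D 351, A 39. Eliminate A.
Round 2: C 80, E 425, B 227, D 351. Eliminate C.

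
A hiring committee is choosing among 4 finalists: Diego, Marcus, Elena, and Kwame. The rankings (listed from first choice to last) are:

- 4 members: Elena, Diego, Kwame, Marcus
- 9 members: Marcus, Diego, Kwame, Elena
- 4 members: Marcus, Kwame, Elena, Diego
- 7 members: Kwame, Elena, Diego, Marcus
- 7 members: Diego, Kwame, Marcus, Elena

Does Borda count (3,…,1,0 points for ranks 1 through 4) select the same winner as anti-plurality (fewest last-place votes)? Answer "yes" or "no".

yes

Borda — scores: Diego 54, Marcus 46, Elena 30, Kwame 56. Winner: Kwame.
Anti-plurality — last-place votes: Diego 4, Marcus 11, Elena 16, Kwame 0. Winner: Kwame.
The two methods agree.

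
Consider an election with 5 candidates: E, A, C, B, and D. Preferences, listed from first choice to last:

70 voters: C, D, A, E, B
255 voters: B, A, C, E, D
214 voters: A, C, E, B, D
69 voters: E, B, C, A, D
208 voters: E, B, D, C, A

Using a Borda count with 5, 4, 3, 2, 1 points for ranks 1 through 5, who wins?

B

E: 70·2 + 255·2 + 214·3 + 69·5 + 208·5 = 2677
A: 70·3 + 255·4 + 214·5 + 69·2 + 208·1 = 2646
C: 70·5 + 255·3 + 214·4 + 69·3 + 208·2 = 2594
B: 70·1 + 255·5 + 214·2 + 69·4 + 208·4 = 2881
D: 70·4 + 255·1 + 214·1 + 69·1 + 208·3 = 1442
B has the highest Borda score (2881).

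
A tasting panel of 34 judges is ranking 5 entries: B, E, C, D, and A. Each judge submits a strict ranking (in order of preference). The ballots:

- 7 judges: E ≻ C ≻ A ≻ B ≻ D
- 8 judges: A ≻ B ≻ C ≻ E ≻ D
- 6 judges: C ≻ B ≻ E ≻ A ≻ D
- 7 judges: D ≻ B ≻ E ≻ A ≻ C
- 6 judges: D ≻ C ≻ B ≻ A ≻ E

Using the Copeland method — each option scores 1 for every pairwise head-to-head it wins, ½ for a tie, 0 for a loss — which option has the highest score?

C

B: beats E, D, and A; loses to C → score 3.
E: beats D and A; loses to B and C → score 2.
C: beats B, E, D, and A → score 4.
D: loses to B, E, C, and A → score 0.
A: beats D; loses to B, E, and C → score 1.
C has the best pairwise record.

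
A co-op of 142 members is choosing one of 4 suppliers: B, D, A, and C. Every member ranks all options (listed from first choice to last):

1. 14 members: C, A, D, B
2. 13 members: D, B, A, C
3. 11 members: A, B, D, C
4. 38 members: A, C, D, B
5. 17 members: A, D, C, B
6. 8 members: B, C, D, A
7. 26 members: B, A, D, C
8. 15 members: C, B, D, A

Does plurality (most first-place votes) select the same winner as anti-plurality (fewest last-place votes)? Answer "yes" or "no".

Plurality — first-place votes: B 34, D 13, A 66, C 29. Winner: A.
Anti-plurality — last-place votes: B 69, D 0, A 23, C 50. Winner: D.
The two methods disagree.

no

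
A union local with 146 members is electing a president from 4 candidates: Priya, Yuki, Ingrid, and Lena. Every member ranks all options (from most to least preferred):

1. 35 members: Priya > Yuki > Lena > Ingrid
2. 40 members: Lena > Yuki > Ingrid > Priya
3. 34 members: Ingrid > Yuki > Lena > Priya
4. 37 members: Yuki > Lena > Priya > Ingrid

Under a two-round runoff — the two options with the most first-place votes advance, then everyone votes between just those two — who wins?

Round 1 first-place votes: Priya 35, Yuki 37, Ingrid 34, Lena 40.
Lena and Yuki advance.
Runoff: Lena is preferred to Yuki by 40 voters; Yuki by 106.
Yuki wins the runoff.

Yuki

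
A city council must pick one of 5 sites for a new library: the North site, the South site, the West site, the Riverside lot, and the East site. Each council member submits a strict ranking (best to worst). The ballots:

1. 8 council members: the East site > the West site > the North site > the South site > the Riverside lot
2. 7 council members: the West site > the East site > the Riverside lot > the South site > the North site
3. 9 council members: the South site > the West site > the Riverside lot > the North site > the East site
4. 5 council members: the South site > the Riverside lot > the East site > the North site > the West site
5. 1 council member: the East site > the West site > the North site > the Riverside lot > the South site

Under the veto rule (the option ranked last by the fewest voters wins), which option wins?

Last-place votes: the North site 7, the South site 1, the West site 5, the Riverside lot 8, the East site 9.
the South site is ranked last by the fewest voters, so the South site wins.

the South site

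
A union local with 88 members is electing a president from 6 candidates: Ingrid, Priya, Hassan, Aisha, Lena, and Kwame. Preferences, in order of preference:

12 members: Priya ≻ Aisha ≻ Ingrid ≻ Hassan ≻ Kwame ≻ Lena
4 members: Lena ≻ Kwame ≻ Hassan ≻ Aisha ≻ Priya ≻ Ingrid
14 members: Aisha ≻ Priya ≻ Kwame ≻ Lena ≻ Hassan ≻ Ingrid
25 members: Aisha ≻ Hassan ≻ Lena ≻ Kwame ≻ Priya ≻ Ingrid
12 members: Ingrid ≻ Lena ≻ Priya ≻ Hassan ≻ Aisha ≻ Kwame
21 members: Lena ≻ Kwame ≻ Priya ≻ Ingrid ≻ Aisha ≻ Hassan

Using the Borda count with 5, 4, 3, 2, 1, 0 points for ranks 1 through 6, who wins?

Aisha

Ingrid: 12·3 + 4·0 + 14·0 + 25·0 + 12·5 + 21·2 = 138
Priya: 12·5 + 4·1 + 14·4 + 25·1 + 12·3 + 21·3 = 244
Hassan: 12·2 + 4·3 + 14·1 + 25·4 + 12·2 + 21·0 = 174
Aisha: 12·4 + 4·2 + 14·5 + 25·5 + 12·1 + 21·1 = 284
Lena: 12·0 + 4·5 + 14·2 + 25·3 + 12·4 + 21·5 = 276
Kwame: 12·1 + 4·4 + 14·3 + 25·2 + 12·0 + 21·4 = 204
Aisha has the highest Borda score (284).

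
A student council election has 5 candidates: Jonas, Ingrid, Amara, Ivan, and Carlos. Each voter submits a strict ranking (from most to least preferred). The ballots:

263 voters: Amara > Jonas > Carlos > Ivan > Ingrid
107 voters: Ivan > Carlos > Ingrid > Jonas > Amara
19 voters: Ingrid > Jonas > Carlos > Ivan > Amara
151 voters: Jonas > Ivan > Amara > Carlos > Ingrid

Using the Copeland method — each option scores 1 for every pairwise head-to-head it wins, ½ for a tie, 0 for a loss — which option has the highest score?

Jonas

Jonas: beats Ingrid, Amara, Ivan, and Carlos → score 4.
Ingrid: loses to Jonas, Amara, Ivan, and Carlos → score 0.
Amara: beats Ingrid and Carlos; loses to Jonas and Ivan → score 2.
Ivan: beats Ingrid and Amara; loses to Jonas and Carlos → score 2.
Carlos: beats Ingrid and Ivan; loses to Jonas and Amara → score 2.
Jonas has the best pairwise record.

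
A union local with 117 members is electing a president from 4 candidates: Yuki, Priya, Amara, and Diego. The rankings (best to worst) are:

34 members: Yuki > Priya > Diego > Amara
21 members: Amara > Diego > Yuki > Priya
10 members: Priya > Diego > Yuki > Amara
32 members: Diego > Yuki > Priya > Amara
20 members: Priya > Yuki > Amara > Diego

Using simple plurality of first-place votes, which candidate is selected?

Yuki

First-place votes: Yuki 34, Priya 30, Amara 21, Diego 32.
Yuki has the most first-place votes.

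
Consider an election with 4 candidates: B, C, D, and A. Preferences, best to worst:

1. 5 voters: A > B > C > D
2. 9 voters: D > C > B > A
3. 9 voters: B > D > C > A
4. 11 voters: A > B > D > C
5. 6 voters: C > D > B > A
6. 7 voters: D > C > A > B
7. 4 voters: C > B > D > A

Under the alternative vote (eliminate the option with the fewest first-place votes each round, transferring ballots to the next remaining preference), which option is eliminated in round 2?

Round 1: B 9, C 10, D 16, A 16. Eliminate B.
Round 2: C 10, D 25, A 16. Eliminate C.

C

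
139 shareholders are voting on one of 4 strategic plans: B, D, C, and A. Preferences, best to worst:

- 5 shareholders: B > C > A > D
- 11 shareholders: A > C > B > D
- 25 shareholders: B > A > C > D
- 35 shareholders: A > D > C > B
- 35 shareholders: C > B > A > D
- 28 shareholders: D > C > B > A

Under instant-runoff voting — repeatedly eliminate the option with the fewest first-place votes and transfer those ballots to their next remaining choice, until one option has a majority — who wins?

A

Round 1: B 30, D 28, C 35, A 46. Eliminate D.
Round 2: B 30, C 63, A 46. Eliminate B.
Round 3: C 68, A 71. A has a majority.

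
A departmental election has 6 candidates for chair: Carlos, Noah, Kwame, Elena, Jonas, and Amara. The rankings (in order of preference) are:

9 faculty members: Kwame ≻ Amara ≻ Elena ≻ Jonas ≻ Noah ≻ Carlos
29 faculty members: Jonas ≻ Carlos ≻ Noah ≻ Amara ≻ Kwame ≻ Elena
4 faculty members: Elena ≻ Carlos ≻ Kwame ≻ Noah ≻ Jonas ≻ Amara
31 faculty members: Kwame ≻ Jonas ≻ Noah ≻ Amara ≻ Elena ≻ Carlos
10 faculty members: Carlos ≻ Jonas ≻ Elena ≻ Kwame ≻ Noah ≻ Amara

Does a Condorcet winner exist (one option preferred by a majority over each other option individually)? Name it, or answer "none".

Checking pairwise contests:
Elena beats Carlos 44–39.
Carlos beats Noah 43–40.
Carlos beats Kwame 43–40.
Noah beats Elena 60–23.
Kwame beats Jonas 44–39.
Carlos beats Amara 43–40.
Every option loses at least one head-to-head, so there is no Condorcet winner.

none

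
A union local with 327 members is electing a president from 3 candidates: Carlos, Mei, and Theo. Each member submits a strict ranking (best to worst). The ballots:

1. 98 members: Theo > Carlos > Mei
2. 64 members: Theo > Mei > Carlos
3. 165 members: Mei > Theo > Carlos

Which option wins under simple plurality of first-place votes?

Mei

First-place votes: Carlos 0, Mei 165, Theo 162.
Mei has the most first-place votes.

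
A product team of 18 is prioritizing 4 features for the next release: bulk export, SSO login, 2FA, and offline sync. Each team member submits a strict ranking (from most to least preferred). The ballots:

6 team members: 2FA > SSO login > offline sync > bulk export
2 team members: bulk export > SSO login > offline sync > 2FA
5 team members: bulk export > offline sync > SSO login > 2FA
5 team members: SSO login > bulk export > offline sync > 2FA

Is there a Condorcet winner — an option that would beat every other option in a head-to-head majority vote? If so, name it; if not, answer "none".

SSO login vs bulk export: 11–7 for SSO login.
SSO login vs 2FA: 12–6 for SSO login.
SSO login vs offline sync: 13–5 for SSO login.
SSO login beats every other option head-to-head.

SSO login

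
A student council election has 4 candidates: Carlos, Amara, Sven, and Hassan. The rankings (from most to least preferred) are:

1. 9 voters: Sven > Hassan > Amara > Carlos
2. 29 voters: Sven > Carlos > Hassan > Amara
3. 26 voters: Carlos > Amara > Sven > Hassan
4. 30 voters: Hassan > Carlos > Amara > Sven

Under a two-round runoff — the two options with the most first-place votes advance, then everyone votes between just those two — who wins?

Round 1 first-place votes: Carlos 26, Amara 0, Sven 38, Hassan 30.
Sven and Hassan advance.
Runoff: Sven is preferred to Hassan by 64 voters; Hassan by 30.
Sven wins the runoff.

Sven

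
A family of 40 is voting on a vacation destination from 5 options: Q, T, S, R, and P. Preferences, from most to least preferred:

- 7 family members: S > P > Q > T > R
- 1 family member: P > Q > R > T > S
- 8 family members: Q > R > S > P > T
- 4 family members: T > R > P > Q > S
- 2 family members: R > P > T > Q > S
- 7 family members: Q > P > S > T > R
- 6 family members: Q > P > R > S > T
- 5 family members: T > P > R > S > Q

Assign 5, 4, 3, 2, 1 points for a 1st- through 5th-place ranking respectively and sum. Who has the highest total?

Q

Q: 7·3 + 1·4 + 8·5 + 4·2 + 2·2 + 7·5 + 6·5 + 5·1 = 147
T: 7·2 + 1·2 + 8·1 + 4·5 + 2·3 + 7·2 + 6·1 + 5·5 = 95
S: 7·5 + 1·1 + 8·3 + 4·1 + 2·1 + 7·3 + 6·2 + 5·2 = 109
R: 7·1 + 1·3 + 8·4 + 4·4 + 2·5 + 7·1 + 6·3 + 5·3 = 108
P: 7·4 + 1·5 + 8·2 + 4·3 + 2·4 + 7·4 + 6·4 + 5·4 = 141
Q has the highest Borda score (147).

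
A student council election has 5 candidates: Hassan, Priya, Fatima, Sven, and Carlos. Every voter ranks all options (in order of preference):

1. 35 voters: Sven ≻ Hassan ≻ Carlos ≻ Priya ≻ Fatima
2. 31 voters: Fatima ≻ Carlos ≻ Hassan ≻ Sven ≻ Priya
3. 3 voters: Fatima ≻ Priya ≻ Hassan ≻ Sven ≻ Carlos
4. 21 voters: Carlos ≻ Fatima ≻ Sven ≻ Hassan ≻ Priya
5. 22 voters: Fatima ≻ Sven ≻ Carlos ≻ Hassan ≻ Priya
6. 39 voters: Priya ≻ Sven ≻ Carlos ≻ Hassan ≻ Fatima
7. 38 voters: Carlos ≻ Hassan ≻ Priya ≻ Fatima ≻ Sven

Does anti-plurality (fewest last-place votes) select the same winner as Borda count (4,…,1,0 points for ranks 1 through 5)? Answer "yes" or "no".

Anti-plurality — last-place votes: Hassan 0, Priya 74, Fatima 74, Sven 38, Carlos 3. Winner: Hassan.
Borda — scores: Hassan 369, Priya 276, Fatima 325, Sven 399, Carlos 521. Winner: Carlos.
The two methods disagree.

no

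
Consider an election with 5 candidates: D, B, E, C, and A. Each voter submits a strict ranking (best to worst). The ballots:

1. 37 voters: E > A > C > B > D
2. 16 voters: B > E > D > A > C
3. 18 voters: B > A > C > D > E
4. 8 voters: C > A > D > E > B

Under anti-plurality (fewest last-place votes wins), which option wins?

A

Last-place votes: D 37, B 8, E 18, C 16, A 0.
A is ranked last by the fewest voters, so A wins.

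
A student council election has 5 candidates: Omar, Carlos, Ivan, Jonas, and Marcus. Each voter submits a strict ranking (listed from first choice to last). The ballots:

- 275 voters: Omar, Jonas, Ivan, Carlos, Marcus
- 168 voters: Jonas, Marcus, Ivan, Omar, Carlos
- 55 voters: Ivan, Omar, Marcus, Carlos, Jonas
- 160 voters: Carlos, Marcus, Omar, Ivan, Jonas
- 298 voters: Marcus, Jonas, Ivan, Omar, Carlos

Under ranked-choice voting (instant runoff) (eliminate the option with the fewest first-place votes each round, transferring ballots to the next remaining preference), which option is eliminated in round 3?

Jonas

Round 1: Omar 275, Carlos 160, Ivan 55, Jonas 168, Marcus 298. Eliminate Ivan.
Round 2: Omar 330, Carlos 160, Jonas 168, Marcus 298. Eliminate Carlos.
Round 3: Omar 330, Jonas 168, Marcus 458. Eliminate Jonas.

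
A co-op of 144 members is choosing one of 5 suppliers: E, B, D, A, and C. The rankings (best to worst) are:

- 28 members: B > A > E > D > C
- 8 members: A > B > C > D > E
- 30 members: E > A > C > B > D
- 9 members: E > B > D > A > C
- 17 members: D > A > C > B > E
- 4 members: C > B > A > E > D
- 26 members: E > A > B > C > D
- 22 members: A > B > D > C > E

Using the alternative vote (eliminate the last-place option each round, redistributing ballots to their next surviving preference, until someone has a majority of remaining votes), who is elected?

A

Round 1: E 65, B 28, D 17, A 30, C 4. Eliminate C.
Round 2: E 65, B 32, D 17, A 30. Eliminate D.
Round 3: E 65, B 32, A 47. Eliminate B.
Round 4: E 65, A 79. A has a majority.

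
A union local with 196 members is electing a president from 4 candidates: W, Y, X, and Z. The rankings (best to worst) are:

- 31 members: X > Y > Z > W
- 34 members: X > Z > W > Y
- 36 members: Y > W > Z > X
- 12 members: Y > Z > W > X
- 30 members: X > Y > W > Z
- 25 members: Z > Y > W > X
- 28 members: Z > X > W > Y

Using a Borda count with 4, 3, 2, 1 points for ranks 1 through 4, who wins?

W: 31·1 + 34·2 + 36·3 + 12·2 + 30·2 + 25·2 + 28·2 = 397
Y: 31·3 + 34·1 + 36·4 + 12·4 + 30·3 + 25·3 + 28·1 = 512
X: 31·4 + 34·4 + 36·1 + 12·1 + 30·4 + 25·1 + 28·3 = 537
Z: 31·2 + 34·3 + 36·2 + 12·3 + 30·1 + 25·4 + 28·4 = 514
X has the highest Borda score (537).

X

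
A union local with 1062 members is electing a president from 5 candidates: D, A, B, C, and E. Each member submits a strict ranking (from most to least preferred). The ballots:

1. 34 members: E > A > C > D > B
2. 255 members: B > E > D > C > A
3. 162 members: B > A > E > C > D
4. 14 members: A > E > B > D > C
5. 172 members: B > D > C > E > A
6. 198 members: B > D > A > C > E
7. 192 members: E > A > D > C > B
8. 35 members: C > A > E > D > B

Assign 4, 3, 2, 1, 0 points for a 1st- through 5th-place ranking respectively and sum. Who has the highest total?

D: 34·1 + 255·2 + 162·0 + 14·1 + 172·3 + 198·3 + 192·2 + 35·1 = 2087
A: 34·3 + 255·0 + 162·3 + 14·4 + 172·0 + 198·2 + 192·3 + 35·3 = 1721
B: 34·0 + 255·4 + 162·4 + 14·2 + 172·4 + 198·4 + 192·0 + 35·0 = 3176
C: 34·2 + 255·1 + 162·1 + 14·0 + 172·2 + 198·1 + 192·1 + 35·4 = 1359
E: 34·4 + 255·3 + 162·2 + 14·3 + 172·1 + 198·0 + 192·4 + 35·2 = 2277
B has the highest Borda score (3176).

B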